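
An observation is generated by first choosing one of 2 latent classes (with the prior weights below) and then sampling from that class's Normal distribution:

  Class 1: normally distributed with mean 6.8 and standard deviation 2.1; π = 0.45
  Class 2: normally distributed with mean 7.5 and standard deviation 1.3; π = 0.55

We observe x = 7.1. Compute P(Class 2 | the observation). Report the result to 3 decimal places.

0.655

By Bayes' theorem, P(k | x) = π_k f_k(x) / Σ_j π_j f_j(x).
Component likelihoods at x = 7.1:
  f_1 = (1/(2.1·√(2π)))·exp(−(7.1−6.8)²/(2·2.1²)) = 0.189973·exp(-0.01020) = 0.188044
  f_2 = (1/(1.3·√(2π)))·exp(−(7.1−7.5)²/(2·1.3²)) = 0.306879·exp(-0.04734) = 0.29269
Weight by the priors:
  π_1·f_1 = 0.45 × 0.188044 = 0.0846197
  π_2·f_2 = 0.55 × 0.29269 = 0.16098
Evidence: 0.0846197 + 0.16098 = 0.245599
P(Class 2 | the observation) ≈ 0.655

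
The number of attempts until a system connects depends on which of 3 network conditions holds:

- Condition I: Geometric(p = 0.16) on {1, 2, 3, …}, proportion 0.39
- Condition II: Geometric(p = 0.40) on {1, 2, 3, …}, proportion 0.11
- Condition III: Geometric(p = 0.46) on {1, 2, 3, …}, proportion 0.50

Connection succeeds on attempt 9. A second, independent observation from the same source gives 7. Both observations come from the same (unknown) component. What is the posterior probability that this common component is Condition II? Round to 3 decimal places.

Posterior ∝ prior × likelihood, so P(k | x) ∝ w_k f_k(x); normalise over all components.
Since both observations come from the same component, the likelihood for component k is f_k(x₁)·f_k(x₂).
  f_I = [0.16·(1−0.16)^8 = 0.16·0.247876 = 0.0396601] × [0.0562077] = 0.0022292
  f_II = [0.40·(1−0.40)^8 = 0.40·0.0167962 = 0.00671846] × [0.0186624] = 0.000125383
  f_III = [0.46·(1−0.46)^8 = 0.46·0.0072302 = 0.00332589] × [0.0114057] = 3.7934e-05
Multiply by the mixture weights:
  w_I·f_I = 0.39 × 0.0022292 = 0.00086939
  w_II·f_II = 0.11 × 0.000125383 = 1.37921e-05
  w_III·f_III = 0.50 × 3.7934e-05 = 1.8967e-05
Marginal: 0.00086939 + 1.37921e-05 + 1.8967e-05 = 0.000902149
So the posterior for Condition II is 1.37921e-05 / 0.000902149 ≈ 0.015.

0.015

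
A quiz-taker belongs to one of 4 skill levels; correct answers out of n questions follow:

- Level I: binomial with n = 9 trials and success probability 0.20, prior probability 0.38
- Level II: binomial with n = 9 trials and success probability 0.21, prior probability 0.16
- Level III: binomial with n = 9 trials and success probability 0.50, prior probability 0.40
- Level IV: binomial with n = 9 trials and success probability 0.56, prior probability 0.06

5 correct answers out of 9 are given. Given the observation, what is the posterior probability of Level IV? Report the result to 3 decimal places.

0.126

The responsibility of component k is w_k f_k(x) divided by Σ_j w_j f_j(x).
Binomial probabilities:
  f_I = C(9,5)·0.20^5·0.80^4 = 126·0.00032·0.4096 = 0.0165151
  f_II = C(9,5)·0.21^5·0.79^4 = 126·0.00040841·0.389501 = 0.0200436
  f_III = C(9,5)·0.50^5·0.50^4 = 126·0.03125·0.0625 = 0.246094
  f_IV = C(9,5)·0.56^5·0.44^4 = 126·0.0550732·0.037481 = 0.260089
Weight by the priors:
  w_I·f_I = 0.38 × 0.0165151 = 0.00627573
  w_II·f_II = 0.16 × 0.0200436 = 0.00320697
  w_III·f_III = 0.40 × 0.246094 = 0.0984375
  w_IV·f_IV = 0.06 × 0.260089 = 0.0156053
Evidence: 0.00627573 + 0.00320697 + 0.0984375 + 0.0156053 = 0.123526
So the posterior for Level IV is 0.0156053 / 0.123526 ≈ 0.126.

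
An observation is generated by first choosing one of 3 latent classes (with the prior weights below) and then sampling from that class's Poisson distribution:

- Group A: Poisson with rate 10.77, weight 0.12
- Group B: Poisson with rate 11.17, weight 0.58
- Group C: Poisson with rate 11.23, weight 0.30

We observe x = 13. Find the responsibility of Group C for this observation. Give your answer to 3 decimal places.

0.305

By Bayes' theorem, P(k | x) = π_k f_k(x) / Σ_j π_j f_j(x).
Poisson probabilities:
  f_A = e^(−10.77)·10.77^13/13! = 0.0885467
  f_B = e^(−11.17)·11.17^13/13! = 0.0953546
  f_C = e^(−11.23)·11.23^13/13! = 0.0962785
Weight by the priors:
  π_A·f_A = 0.12 × 0.0885467 = 0.0106256
  π_B·f_B = 0.58 × 0.0953546 = 0.0553057
  π_C·f_C = 0.30 × 0.0962785 = 0.0288836
Normaliser: 0.0106256 + 0.0553057 + 0.0288836 = 0.0948148
P(Group C | x) ≈ 0.305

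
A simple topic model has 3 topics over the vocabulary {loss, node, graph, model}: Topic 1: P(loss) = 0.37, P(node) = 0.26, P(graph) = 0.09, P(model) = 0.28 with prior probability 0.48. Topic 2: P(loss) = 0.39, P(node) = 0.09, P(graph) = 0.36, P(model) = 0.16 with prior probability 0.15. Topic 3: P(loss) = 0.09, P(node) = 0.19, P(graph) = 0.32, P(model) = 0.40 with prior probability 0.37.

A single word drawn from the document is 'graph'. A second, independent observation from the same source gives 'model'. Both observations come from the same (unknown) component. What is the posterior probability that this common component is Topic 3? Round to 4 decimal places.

By Bayes' theorem, P(k | x) = π_k f_k(x) / Σ_j π_j f_j(x).
Since both observations come from the same component, the likelihood for component k is f_k(x₁)·f_k(x₂).
  p_1 = [P(graph | comp) = 0.09] × [0.28] = 0.0252
  p_2 = [P(graph | comp) = 0.36] × [0.16] = 0.0576
  p_3 = [P(graph | comp) = 0.32] × [0.4] = 0.128
Unnormalised posteriors:
  π_1·p_1 = 0.48 × 0.0252 = 0.012096
  π_2·p_2 = 0.15 × 0.0576 = 0.00864
  π_3·p_3 = 0.37 × 0.128 = 0.04736
Marginal: 0.012096 + 0.00864 + 0.04736 = 0.068096
P(Topic 3 | x₁, x₂) ≈ 0.6955

0.6955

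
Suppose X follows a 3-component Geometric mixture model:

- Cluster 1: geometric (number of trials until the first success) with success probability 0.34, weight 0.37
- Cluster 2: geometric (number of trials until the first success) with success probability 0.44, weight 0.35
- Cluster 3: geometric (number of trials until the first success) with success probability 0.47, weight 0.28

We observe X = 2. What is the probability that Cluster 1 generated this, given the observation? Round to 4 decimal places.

By Bayes' theorem, P(k | x) = P(Z=k) f_k(x) / Σ_j P(Z=j) f_j(x).
Component likelihoods at x = 2:
  p_1 = 0.2244
  p_2 = 0.2464
  p_3 = 0.2491
Multiply by the mixture weights:
  P(Z=1)·p_1 = 0.37 × 0.2244 = 0.083028
  P(Z=2)·p_2 = 0.35 × 0.2464 = 0.08624
  P(Z=3)·p_3 = 0.28 × 0.2491 = 0.069748
Denominator: 0.083028 + 0.08624 + 0.069748 = 0.239016
P(Cluster 1 | the observation) ≈ 0.3474

0.3474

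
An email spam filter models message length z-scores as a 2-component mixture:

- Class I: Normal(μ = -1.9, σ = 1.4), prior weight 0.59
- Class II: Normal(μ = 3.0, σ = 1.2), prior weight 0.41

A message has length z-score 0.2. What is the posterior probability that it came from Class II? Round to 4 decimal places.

0.1410

P(component k | x) = π_k·f_k(x) / marginal(x), where marginal(x) = Σ_j π_j·f_j(x).
Evaluate each component's likelihood at the observed value:
  p_I = 0.0925126
  p_II = 0.0218516
Weight by the priors:
  π_I·p_I = 0.59 × 0.0925126 = 0.0545824
  π_II·p_II = 0.41 × 0.0218516 = 0.00895915
Marginal: 0.0545824 + 0.00895915 = 0.0635416
P(Class II | 0.2) = 0.00895915 / 0.0635416 ≈ 0.1410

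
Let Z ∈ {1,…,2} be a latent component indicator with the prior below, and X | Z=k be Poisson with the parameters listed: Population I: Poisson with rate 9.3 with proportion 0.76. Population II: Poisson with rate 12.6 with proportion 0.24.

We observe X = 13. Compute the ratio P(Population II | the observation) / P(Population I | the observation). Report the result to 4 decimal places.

Only the two components matter; the odds are (P(Z=i) f_i(x)) / (P(Z=j) f_j(x)).
Component likelihoods at x = 13:
  L_I = e^(−9.3)·9.3^13/13! = 0.0571557
  L_II = e^(−12.6)·12.6^13/13! = 0.109251
0.0262203 / 0.0434383 ≈ 0.6036

0.6036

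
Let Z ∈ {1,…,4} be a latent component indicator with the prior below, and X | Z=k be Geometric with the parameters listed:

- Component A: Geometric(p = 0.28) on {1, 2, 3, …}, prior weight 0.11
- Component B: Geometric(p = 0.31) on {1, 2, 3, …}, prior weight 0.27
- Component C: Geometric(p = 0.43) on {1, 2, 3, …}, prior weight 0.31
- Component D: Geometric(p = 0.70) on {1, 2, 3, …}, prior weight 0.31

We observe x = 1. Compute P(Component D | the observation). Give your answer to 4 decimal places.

0.4669

The responsibility of component k is π_k f_k(x) divided by Σ_j π_j f_j(x).
Evaluate each component's likelihood at the observed value:
  p_A = 0.28
  p_B = 0.31
  p_C = 0.43
  p_D = 0.7
Multiply by the mixture weights:
  π_A·p_A = 0.11 × 0.28 = 0.0308
  π_B·p_B = 0.27 × 0.31 = 0.0837
  π_C·p_C = 0.31 × 0.43 = 0.1333
  π_D·p_D = 0.31 × 0.7 = 0.217
Normaliser: 0.0308 + 0.0837 + 0.1333 + 0.217 = 0.4648
So the posterior for Component D is 0.217 / 0.4648 ≈ 0.4669.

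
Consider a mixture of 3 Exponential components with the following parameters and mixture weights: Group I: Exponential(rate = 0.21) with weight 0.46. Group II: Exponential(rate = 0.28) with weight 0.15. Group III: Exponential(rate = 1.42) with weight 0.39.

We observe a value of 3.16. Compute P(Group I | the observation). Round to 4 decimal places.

0.6785

The responsibility of component k is π_k f_k(x) divided by Σ_j π_j f_j(x).
Evaluate each component's likelihood at the observed value:
  L_I = 0.21·e^(−0.21·3.16) = 0.21·e^(−0.6636) = 0.108149
  L_II = 0.28·e^(−0.28·3.16) = 0.28·e^(−0.8848) = 0.115583
  L_III = 1.42·e^(−1.42·3.16) = 1.42·e^(−4.4872) = 0.015978
Unnormalised posteriors:
  π_I·L_I = 0.46 × 0.108149 = 0.0497484
  π_II·L_II = 0.15 × 0.115583 = 0.0173375
  π_III·L_III = 0.39 × 0.015978 = 0.00623142
Denominator: 0.0497484 + 0.0173375 + 0.00623142 = 0.0733173
So the posterior for Group I is 0.0497484 / 0.0733173 ≈ 0.6785.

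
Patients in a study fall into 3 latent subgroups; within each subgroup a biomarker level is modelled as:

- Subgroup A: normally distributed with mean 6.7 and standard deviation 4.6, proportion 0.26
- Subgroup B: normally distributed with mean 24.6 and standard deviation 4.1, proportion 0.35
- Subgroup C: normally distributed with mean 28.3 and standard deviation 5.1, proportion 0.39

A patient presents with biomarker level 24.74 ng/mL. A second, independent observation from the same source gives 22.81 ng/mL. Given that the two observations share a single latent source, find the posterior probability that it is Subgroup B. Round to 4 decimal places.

0.7418

Apply Bayes' rule: the posterior for each component is proportional to its prior times its likelihood at x.
Since both observations come from the same component, the likelihood for component k is f_k(x₁)·f_k(x₂).
  p_A = [(1/(4.6·√(2π)))·exp(−(24.74−6.7)²/(2·4.6²)) = 0.086727·exp(-7.69002) = 3.96661e-05] × [0.000188275] = 7.46814e-09
  p_B = [(1/(4.1·√(2π)))·exp(−(24.74−24.6)²/(2·4.1²)) = 0.097303·exp(-0.00058) = 0.0972463] × [0.0884579] = 0.0086022
  p_C = [(1/(5.1·√(2π)))·exp(−(24.74−28.3)²/(2·5.1²)) = 0.078224·exp(-0.24363) = 0.0613102] × [0.043824] = 0.00268686
Prior × likelihood for each component:
  π_A·p_A = 0.26 × 7.46814e-09 = 1.94172e-09
  π_B·p_B = 0.35 × 0.0086022 = 0.00301077
  π_C·p_C = 0.39 × 0.00268686 = 0.00104788
Marginal: 1.94172e-09 + 0.00301077 + 0.00104788 = 0.00405865
P(Subgroup B | x₁, x₂) = 0.00301077 / 0.00405865 ≈ 0.7418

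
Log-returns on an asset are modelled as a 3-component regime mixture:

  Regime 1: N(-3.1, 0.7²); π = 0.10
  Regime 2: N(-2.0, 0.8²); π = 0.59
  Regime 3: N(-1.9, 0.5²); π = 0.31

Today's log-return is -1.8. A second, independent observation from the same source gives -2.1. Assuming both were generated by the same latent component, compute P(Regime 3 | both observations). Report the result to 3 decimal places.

0.555

By Bayes' theorem, P(k | x) = P(Z=k) f_k(x) / Σ_j P(Z=j) f_j(x).
Since both observations come from the same component, the likelihood for component k is f_k(x₁)·f_k(x₂).
  L_1 = [(1/(0.7·√(2π)))·exp(−(-1.8−-3.1)²/(2·0.7²)) = 0.569918·exp(-1.72449) = 0.101596] × [0.205426] = 0.0208704
  L_2 = [(1/(0.8·√(2π)))·exp(−(-1.8−-2.0)²/(2·0.8²)) = 0.498678·exp(-0.03125) = 0.483335] × [0.494797] = 0.239153
  L_3 = [(1/(0.5·√(2π)))·exp(−(-1.8−-1.9)²/(2·0.5²)) = 0.797885·exp(-0.02000) = 0.782085] × [0.73654] = 0.576037
Weight by the priors:
  P(Z=1)·L_1 = 0.10 × 0.0208704 = 0.00208704
  P(Z=2)·L_2 = 0.59 × 0.239153 = 0.1411
  P(Z=3)·L_3 = 0.31 × 0.576037 = 0.178572
Normaliser: 0.00208704 + 0.1411 + 0.178572 = 0.321759
P(Regime 3 | x₁, x₂) = 0.178572 / 0.321759 ≈ 0.555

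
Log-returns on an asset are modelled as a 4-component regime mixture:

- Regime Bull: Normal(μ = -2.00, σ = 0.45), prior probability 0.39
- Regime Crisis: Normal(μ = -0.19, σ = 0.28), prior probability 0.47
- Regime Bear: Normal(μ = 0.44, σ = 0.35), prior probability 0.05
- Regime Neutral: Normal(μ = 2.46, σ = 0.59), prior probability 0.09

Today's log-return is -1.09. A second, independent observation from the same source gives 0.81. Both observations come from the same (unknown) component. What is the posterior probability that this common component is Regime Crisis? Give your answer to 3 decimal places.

0.779

P(component k | x) = P(Z=k)·f_k(x) / marginal(x), where marginal(x) = Σ_j P(Z=j)·f_j(x).
Since both observations come from the same component, the likelihood for component k is f_k(x₁)·f_k(x₂).
  p_Bull = [(1/(0.45·√(2π)))·exp(−(-1.09−-2.00)²/(2·0.45²)) = 0.886538·exp(-2.04469) = 0.114736] × [3.02313e-09] = 3.46861e-10
  p_Crisis = [(1/(0.28·√(2π)))·exp(−(-1.09−-0.19)²/(2·0.28²)) = 1.424794·exp(-5.16582) = 0.00813329] × [0.00242112] = 1.96917e-05
  p_Bear = [(1/(0.35·√(2π)))·exp(−(-1.09−0.44)²/(2·0.35²)) = 1.139835·exp(-9.55469) = 8.07776e-05] × [0.651882] = 5.26575e-05
  p_Neutral = [(1/(0.59·√(2π)))·exp(−(-1.09−2.46)²/(2·0.59²)) = 0.676173·exp(-18.10184) = 9.301e-09] × [0.0135439] = 1.25972e-10
Weight by the priors:
  P(Z=Bull)·p_Bull = 0.39 × 3.46861e-10 = 1.35276e-10
  P(Z=Crisis)·p_Crisis = 0.47 × 1.96917e-05 = 9.2551e-06
  P(Z=Bear)·p_Bear = 0.05 × 5.26575e-05 = 2.63287e-06
  P(Z=Neutral)·p_Neutral = 0.09 × 1.25972e-10 = 1.13374e-11
Denominator: 1.35276e-10 + 9.2551e-06 + 2.63287e-06 + 1.13374e-11 = 1.18881e-05
P(Regime Crisis | x₁,x₂) ≈ 0.779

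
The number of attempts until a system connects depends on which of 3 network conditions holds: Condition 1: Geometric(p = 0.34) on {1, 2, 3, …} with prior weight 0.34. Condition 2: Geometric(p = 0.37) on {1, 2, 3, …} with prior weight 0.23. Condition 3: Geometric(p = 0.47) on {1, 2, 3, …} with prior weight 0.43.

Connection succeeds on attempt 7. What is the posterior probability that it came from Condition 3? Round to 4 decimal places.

Posterior ∝ prior × likelihood, so P(k | x) ∝ π_k f_k(x); normalise over all components.
Geometric probabilities:
  f_1 = 0.0281023
  f_2 = 0.0231337
  f_3 = 0.0104172
Unnormalised posteriors:
  π_1·f_1 = 0.34 × 0.0281023 = 0.0095548
  π_2·f_2 = 0.23 × 0.0231337 = 0.00532075
  π_3·f_3 = 0.43 × 0.0104172 = 0.00447942
Sum: 0.0095548 + 0.00532075 + 0.00447942 = 0.019355
Responsibility of Condition 3: 0.00447942 / 0.019355 ≈ 0.2314

0.2314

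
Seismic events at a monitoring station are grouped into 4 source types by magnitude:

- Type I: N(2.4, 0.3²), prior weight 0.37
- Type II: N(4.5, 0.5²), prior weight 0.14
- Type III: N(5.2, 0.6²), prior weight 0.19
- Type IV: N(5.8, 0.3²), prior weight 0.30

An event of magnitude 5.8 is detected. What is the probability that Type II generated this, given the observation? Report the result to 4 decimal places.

0.0079

P(component k | x) = w_k·f_k(x) / marginal(x), where marginal(x) = Σ_j w_j·f_j(x).
Component likelihoods at x = 5.8:
  L_I = (1/(0.3·√(2π)))·exp(−(5.8−2.4)²/(2·0.3²)) = 1.329808·exp(-64.22222) = 1.70778e-28
  L_II = (1/(0.5·√(2π)))·exp(−(5.8−4.5)²/(2·0.5²)) = 0.797885·exp(-3.38000) = 0.0271659
  L_III = (1/(0.6·√(2π)))·exp(−(5.8−5.2)²/(2·0.6²)) = 0.664904·exp(-0.50000) = 0.403285
  L_IV = (1/(0.3·√(2π)))·exp(−(5.8−5.8)²/(2·0.3²)) = 1.329808·exp(-0.00000) = 1.32981
Weight by the priors:
  w_I·L_I = 0.37 × 1.70778e-28 = 6.31879e-29
  w_II·L_II = 0.14 × 0.0271659 = 0.00380323
  w_III·L_III = 0.19 × 0.403285 = 0.0766241
  w_IV·L_IV = 0.30 × 1.32981 = 0.398942
Evidence: 6.31879e-29 + 0.00380323 + 0.0766241 + 0.398942 = 0.47937
P(Type II | 5.8) = 0.00380323 / 0.47937 ≈ 0.0079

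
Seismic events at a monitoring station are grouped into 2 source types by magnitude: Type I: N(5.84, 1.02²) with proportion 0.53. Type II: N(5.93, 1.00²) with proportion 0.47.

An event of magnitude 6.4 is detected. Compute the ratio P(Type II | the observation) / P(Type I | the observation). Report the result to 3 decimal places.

The posterior odds equal the prior odds times the likelihood ratio: (P(Z=i)/P(Z=j))·(f_i(x)/f_j(x)).
Component likelihoods at x = 6.4:
  f_I = (1/(1.02·√(2π)))·exp(−(6.4−5.84)²/(2·1.02²)) = 0.391120·exp(-0.15071) = 0.336401
  f_II = (1/(1.00·√(2π)))·exp(−(6.4−5.93)²/(2·1.00²)) = 0.398942·exp(-0.11045) = 0.357225
0.167896 / 0.178292 ≈ 0.942

0.942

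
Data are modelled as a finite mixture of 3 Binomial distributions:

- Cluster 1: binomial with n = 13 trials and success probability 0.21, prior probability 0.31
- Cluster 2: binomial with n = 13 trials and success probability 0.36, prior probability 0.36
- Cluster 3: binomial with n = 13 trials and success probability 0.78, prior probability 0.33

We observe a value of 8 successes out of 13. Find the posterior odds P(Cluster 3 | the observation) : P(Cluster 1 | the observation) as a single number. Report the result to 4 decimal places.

64.5851

Since P(k|x) ∝ w_k f_k(x), the posterior odds are w_i f_i(x) / (w_j f_j(x)).
Binomial probabilities:
  f_1 = 0.00149785
  f_2 = 0.0389851
  f_3 = 0.0908759
0.0299891 / 0.000464334 ≈ 64.5851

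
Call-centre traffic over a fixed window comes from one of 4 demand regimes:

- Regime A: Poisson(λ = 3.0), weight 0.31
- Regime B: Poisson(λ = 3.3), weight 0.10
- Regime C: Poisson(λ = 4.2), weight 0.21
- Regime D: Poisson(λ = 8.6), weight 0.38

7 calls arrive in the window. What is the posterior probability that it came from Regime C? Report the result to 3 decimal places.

P(component k | x) = w_k·f_k(x) / marginal(x), where marginal(x) = Σ_j w_j·f_j(x).
Poisson probabilities:
  p_A = 0.021604
  p_B = 0.0311886
  p_C = 0.0685927
  p_D = 0.127094
Prior × likelihood for each component:
  w_A·p_A = 0.31 × 0.021604 = 0.00669725
  w_B·p_B = 0.10 × 0.0311886 = 0.00311886
  w_C·p_C = 0.21 × 0.0685927 = 0.0144045
  w_D·p_D = 0.38 × 0.127094 = 0.0482958
Denominator: 0.00669725 + 0.00311886 + 0.0144045 + 0.0482958 = 0.0725164
So the posterior for Regime C is 0.0144045 / 0.0725164 ≈ 0.199.

0.199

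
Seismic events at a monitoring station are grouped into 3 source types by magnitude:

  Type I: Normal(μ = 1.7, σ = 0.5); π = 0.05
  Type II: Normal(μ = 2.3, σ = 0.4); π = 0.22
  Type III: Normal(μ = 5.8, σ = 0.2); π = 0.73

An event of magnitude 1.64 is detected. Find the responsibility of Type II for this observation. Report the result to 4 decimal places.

The responsibility of component k is π_k f_k(x) divided by Σ_j π_j f_j(x).
Evaluate each component's likelihood at the observed value:
  L_I = (1/(0.5·√(2π)))·exp(−(1.64−1.7)²/(2·0.5²)) = 0.797885·exp(-0.00720) = 0.79216
  L_II = (1/(0.4·√(2π)))·exp(−(1.64−2.3)²/(2·0.4²)) = 0.997356·exp(-1.36125) = 0.255662
  L_III = (1/(0.2·√(2π)))·exp(−(1.64−5.8)²/(2·0.2²)) = 1.994711·exp(-216.32000) = 2.25579e-94
Weight by the priors:
  π_I·L_I = 0.05 × 0.79216 = 0.039608
  π_II·L_II = 0.22 × 0.255662 = 0.0562457
  π_III·L_III = 0.73 × 2.25579e-94 = 1.64672e-94
Evidence: 0.039608 + 0.0562457 + 1.64672e-94 = 0.0958537
So the posterior for Type II is 0.0562457 / 0.0958537 ≈ 0.5868.

0.5868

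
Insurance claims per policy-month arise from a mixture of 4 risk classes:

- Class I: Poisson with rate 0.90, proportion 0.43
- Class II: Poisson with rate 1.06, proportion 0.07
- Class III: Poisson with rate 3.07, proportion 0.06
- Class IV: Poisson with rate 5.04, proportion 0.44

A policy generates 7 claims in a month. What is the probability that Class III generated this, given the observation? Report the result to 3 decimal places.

0.030

P(component k | x) = P(Z=k)·f_k(x) / marginal(x), where marginal(x) = Σ_j P(Z=j)·f_j(x).
Evaluate each component's likelihood at the observed value:
  f_I = e^(−0.90)·0.90^7/7! = 3.85835e-05
  f_II = e^(−1.06)·1.06^7/7! = 0.000103361
  f_III = e^(−3.07)·3.07^7/7! = 0.023673
  f_IV = e^(−5.04)·5.04^7/7! = 0.106106
Prior × likelihood for each component:
  P(Z=I)·f_I = 0.43 × 3.85835e-05 = 1.65909e-05
  P(Z=II)·f_II = 0.07 × 0.000103361 = 7.2353e-06
  P(Z=III)·f_III = 0.06 × 0.023673 = 0.00142038
  P(Z=IV)·f_IV = 0.44 × 0.106106 = 0.0466865
Sum: 1.65909e-05 + 7.2353e-06 + 0.00142038 + 0.0466865 = 0.0481308
So the posterior for Class III is 0.00142038 / 0.0481308 ≈ 0.030.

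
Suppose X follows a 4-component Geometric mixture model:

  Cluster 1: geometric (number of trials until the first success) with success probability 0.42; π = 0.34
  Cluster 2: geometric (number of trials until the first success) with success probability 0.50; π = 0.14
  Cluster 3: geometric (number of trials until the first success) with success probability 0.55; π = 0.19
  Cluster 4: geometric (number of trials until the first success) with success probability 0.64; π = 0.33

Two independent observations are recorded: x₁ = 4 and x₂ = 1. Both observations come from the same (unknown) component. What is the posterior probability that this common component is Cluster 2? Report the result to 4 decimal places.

Apply Bayes' rule: the posterior for each component is proportional to its prior times its likelihood at x.
Since both observations come from the same component, the likelihood for component k is f_k(x₁)·f_k(x₂).
  p_1 = [0.42·(1−0.42)^3 = 0.42·0.195112 = 0.081947] × [0.42] = 0.0344178
  p_2 = [0.50·(1−0.50)^3 = 0.50·0.125 = 0.0625] × [0.5] = 0.03125
  p_3 = [0.55·(1−0.55)^3 = 0.55·0.091125 = 0.0501187] × [0.55] = 0.0275653
  p_4 = [0.64·(1−0.64)^3 = 0.64·0.046656 = 0.0298598] × [0.64] = 0.0191103
Weight by the priors:
  π_1·p_1 = 0.34 × 0.0344178 = 0.011702
  π_2·p_2 = 0.14 × 0.03125 = 0.004375
  π_3·p_3 = 0.19 × 0.0275653 = 0.00523741
  π_4·p_4 = 0.33 × 0.0191103 = 0.0063064
Marginal: 0.011702 + 0.004375 + 0.00523741 + 0.0063064 = 0.0276208
P(Cluster 2 | x₁,x₂) = 0.004375 / 0.0276208 ≈ 0.1584

0.1584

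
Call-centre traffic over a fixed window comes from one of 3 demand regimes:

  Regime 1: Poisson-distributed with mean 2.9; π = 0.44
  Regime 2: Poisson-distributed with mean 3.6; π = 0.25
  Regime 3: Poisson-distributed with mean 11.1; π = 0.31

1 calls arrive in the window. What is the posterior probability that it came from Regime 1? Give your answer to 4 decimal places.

0.7402

The responsibility of component k is w_k f_k(x) divided by Σ_j w_j f_j(x).
Component likelihoods at x = 1 calls:
  p_1 = 0.159567
  p_2 = 0.0983654
  p_3 = 0.000167747
Unnormalised posteriors:
  w_1·p_1 = 0.44 × 0.159567 = 0.0702096
  w_2·p_2 = 0.25 × 0.0983654 = 0.0245914
  w_3·p_3 = 0.31 × 0.000167747 = 5.20015e-05
Denominator: 0.0702096 + 0.0245914 + 5.20015e-05 = 0.094853
P(Regime 1 | the observation) ≈ 0.7402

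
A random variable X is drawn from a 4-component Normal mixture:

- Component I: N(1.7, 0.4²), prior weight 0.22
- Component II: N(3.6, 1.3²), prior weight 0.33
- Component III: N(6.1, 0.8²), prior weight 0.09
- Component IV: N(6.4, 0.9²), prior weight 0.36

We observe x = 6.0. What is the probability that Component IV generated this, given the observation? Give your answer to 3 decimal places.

0.697

Apply Bayes' rule: the posterior for each component is proportional to its prior times its likelihood at x.
Evaluate each component's likelihood at the observed value:
  f_I = (1/(0.4·√(2π)))·exp(−(6.0−1.7)²/(2·0.4²)) = 0.997356·exp(-57.78125) = 8.03104e-26
  f_II = (1/(1.3·√(2π)))·exp(−(6.0−3.6)²/(2·1.3²)) = 0.306879·exp(-1.70414) = 0.05583
  f_III = (1/(0.8·√(2π)))·exp(−(6.0−6.1)²/(2·0.8²)) = 0.498678·exp(-0.00781) = 0.494797
  f_IV = (1/(0.9·√(2π)))·exp(−(6.0−6.4)²/(2·0.9²)) = 0.443269·exp(-0.09877) = 0.401582
Weight by the priors:
  w_I·f_I = 0.22 × 8.03104e-26 = 1.76683e-26
  w_II·f_II = 0.33 × 0.05583 = 0.0184239
  w_III·f_III = 0.09 × 0.494797 = 0.0445317
  w_IV·f_IV = 0.36 × 0.401582 = 0.14457
Marginal: 1.76683e-26 + 0.0184239 + 0.0445317 + 0.14457 = 0.207525
Responsibility of Component IV: 0.14457 / 0.207525 ≈ 0.697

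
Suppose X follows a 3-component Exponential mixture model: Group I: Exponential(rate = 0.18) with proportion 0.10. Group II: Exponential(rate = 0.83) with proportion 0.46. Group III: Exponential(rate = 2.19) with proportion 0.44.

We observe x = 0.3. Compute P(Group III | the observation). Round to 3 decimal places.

Apply Bayes' rule: the posterior for each component is proportional to its prior times its likelihood at x.
Component likelihoods at x = 0.3:
  f_I = 0.170538
  f_II = 0.647051
  f_III = 1.13531
Multiply by the mixture weights:
  π_I·f_I = 0.10 × 0.170538 = 0.0170538
  π_II·f_II = 0.46 × 0.647051 = 0.297644
  π_III·f_III = 0.44 × 1.13531 = 0.499534
Sum: 0.0170538 + 0.297644 + 0.499534 = 0.814232
P(Group III | x) = 0.499534 / 0.814232 ≈ 0.614

0.614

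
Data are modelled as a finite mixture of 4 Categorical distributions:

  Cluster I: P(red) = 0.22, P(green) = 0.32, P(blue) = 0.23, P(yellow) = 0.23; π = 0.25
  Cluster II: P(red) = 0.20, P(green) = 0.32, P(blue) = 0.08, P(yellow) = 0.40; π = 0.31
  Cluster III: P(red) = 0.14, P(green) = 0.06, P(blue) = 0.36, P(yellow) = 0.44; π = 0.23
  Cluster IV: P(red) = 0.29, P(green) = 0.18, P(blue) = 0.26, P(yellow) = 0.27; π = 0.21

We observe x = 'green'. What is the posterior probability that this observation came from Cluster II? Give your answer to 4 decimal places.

Posterior ∝ prior × likelihood, so P(k | x) ∝ w_k f_k(x); normalise over all components.
Categorical probabilities:
  p_I = P(green | comp) = 0.32
  p_II = P(green | comp) = 0.32
  p_III = P(green | comp) = 0.06
  p_IV = P(green | comp) = 0.18
Weight by the priors:
  w_I·p_I = 0.25 × 0.32 = 0.08
  w_II·p_II = 0.31 × 0.32 = 0.0992
  w_III·p_III = 0.23 × 0.06 = 0.0138
  w_IV·p_IV = 0.21 × 0.18 = 0.0378
Denominator: 0.08 + 0.0992 + 0.0138 + 0.0378 = 0.2308
P(Cluster II | data) = 0.0992 / 0.2308 ≈ 0.4298

0.4298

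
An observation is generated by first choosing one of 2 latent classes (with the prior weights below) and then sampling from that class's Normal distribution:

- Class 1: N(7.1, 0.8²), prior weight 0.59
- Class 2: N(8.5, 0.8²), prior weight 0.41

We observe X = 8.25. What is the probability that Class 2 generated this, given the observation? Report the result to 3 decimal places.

0.650

Posterior ∝ prior × likelihood, so P(k | x) ∝ π_k f_k(x); normalise over all components.
Evaluate each component's likelihood at the observed value:
  L_1 = 0.177462
  L_2 = 0.474913
Weight by the priors:
  π_1·L_1 = 0.59 × 0.177462 = 0.104703
  π_2·L_2 = 0.41 × 0.474913 = 0.194714
Denominator: 0.104703 + 0.194714 = 0.299417
Responsibility of Class 2: 0.194714 / 0.299417 ≈ 0.650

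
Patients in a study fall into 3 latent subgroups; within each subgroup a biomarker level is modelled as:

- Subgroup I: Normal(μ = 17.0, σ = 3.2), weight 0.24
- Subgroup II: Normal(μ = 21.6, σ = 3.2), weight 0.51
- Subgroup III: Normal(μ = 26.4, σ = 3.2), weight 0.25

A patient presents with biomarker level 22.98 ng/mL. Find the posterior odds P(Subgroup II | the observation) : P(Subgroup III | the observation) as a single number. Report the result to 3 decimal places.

3.291

Since P(k|x) ∝ P(Z=k) f_k(x), the posterior odds are P(Z=i) f_i(x) / (P(Z=j) f_j(x)).
Normal densities:
  p_I = (1/(3.2·√(2π)))·exp(−(22.98−17.0)²/(2·3.2²)) = 0.124669·exp(-1.74611) = 0.0217487
  p_II = (1/(3.2·√(2π)))·exp(−(22.98−21.6)²/(2·3.2²)) = 0.124669·exp(-0.09299) = 0.113599
  p_III = (1/(3.2·√(2π)))·exp(−(22.98−26.4)²/(2·3.2²)) = 0.124669·exp(-0.57111) = 0.0704253
Odds = (0.51/0.25) × (0.113599/0.0704253) = 2.04 × 1.61305 ≈ 3.291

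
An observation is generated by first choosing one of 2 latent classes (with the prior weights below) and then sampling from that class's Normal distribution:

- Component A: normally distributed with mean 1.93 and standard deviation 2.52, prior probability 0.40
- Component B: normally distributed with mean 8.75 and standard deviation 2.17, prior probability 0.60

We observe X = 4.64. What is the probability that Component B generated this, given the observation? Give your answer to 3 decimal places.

Apply Bayes' rule: the posterior for each component is proportional to its prior times its likelihood at x.
Evaluate each component's likelihood at the observed value:
  p_A = (1/(2.52·√(2π)))·exp(−(4.64−1.93)²/(2·2.52²)) = 0.158310·exp(-0.57824) = 0.088794
  p_B = (1/(2.17·√(2π)))·exp(−(4.64−8.75)²/(2·2.17²)) = 0.183844·exp(-1.79364) = 0.0305833
Unnormalised posteriors:
  w_A·p_A = 0.40 × 0.088794 = 0.0355176
  w_B·p_B = 0.60 × 0.0305833 = 0.01835
Evidence: 0.0355176 + 0.01835 = 0.0538676
P(Component B | data) ≈ 0.341

0.341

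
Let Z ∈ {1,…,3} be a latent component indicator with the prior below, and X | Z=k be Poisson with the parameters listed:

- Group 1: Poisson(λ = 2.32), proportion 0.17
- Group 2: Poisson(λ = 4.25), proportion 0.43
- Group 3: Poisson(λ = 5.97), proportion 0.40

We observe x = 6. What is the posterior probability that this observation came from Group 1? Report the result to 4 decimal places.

0.0306

Posterior ∝ prior × likelihood, so P(k | x) ∝ P(Z=k) f_k(x); normalise over all components.
Poisson probabilities:
  f_1 = 0.021283
  f_2 = 0.116748
  f_3 = 0.160611
Weight by the priors:
  P(Z=1)·f_1 = 0.17 × 0.021283 = 0.0036181
  P(Z=2)·f_2 = 0.43 × 0.116748 = 0.0502016
  P(Z=3)·f_3 = 0.40 × 0.160611 = 0.0642444
Marginal: 0.0036181 + 0.0502016 + 0.0642444 = 0.118064
So the posterior for Group 1 is 0.0036181 / 0.118064 ≈ 0.0306.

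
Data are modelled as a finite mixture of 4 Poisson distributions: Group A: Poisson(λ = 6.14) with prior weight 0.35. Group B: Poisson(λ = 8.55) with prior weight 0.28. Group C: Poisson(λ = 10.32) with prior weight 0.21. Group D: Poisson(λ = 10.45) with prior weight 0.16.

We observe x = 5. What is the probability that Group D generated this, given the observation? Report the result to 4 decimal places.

By Bayes' theorem, P(k | x) = π_k f_k(x) / Σ_j π_j f_j(x).
Component likelihoods at x = 5:
  f_A = e^(−6.14)·6.14^5/5! = 0.156708
  f_B = e^(−8.55)·8.55^5/5! = 0.0736939
  f_C = e^(−10.32)·10.32^5/5! = 0.0321587
  f_D = e^(−10.45)·10.45^5/5! = 0.0300623
Prior × likelihood for each component:
  π_A·f_A = 0.35 × 0.156708 = 0.054848
  π_B·f_B = 0.28 × 0.0736939 = 0.0206343
  π_C·f_C = 0.21 × 0.0321587 = 0.00675332
  π_D·f_D = 0.16 × 0.0300623 = 0.00480998
Sum: 0.054848 + 0.0206343 + 0.00675332 + 0.00480998 = 0.0870456
So the posterior for Group D is 0.00480998 / 0.0870456 ≈ 0.0553.

0.0553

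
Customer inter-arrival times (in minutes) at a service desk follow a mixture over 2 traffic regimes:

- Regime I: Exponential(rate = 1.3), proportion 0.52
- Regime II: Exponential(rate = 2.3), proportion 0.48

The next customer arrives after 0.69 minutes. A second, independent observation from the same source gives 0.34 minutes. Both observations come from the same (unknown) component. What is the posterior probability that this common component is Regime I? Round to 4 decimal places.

Apply Bayes' rule: the posterior for each component is proportional to its prior times its likelihood at x.
Since both observations come from the same component, the likelihood for component k is f_k(x₁)·f_k(x₂).
  f_I = [0.530129] × [0.835575] = 0.442962
  f_II = [0.470438] × [1.05223] = 0.495008
Multiply by the mixture weights:
  P(Z=I)·f_I = 0.52 × 0.442962 = 0.23034
  P(Z=II)·f_II = 0.48 × 0.495008 = 0.237604
Sum: 0.23034 + 0.237604 = 0.467944
P(Regime I | x₁, x₂) ≈ 0.4922

0.4922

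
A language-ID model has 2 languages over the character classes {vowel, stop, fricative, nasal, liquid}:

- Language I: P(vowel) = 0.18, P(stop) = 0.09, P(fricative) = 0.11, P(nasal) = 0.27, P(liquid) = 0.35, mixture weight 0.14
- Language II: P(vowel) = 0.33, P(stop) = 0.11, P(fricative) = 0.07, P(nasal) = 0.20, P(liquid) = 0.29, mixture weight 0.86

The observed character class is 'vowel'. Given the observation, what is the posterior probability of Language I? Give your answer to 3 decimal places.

Apply Bayes' rule: the posterior for each component is proportional to its prior times its likelihood at x.
Component likelihoods at x = 'vowel':
  p_I = P(vowel | comp) = 0.18
  p_II = P(vowel | comp) = 0.33
Unnormalised posteriors:
  π_I·p_I = 0.14 × 0.18 = 0.0252
  π_II·p_II = 0.86 × 0.33 = 0.2838
Marginal: 0.0252 + 0.2838 = 0.309
P(Language I | data) = 0.0252 / 0.309 ≈ 0.082

0.082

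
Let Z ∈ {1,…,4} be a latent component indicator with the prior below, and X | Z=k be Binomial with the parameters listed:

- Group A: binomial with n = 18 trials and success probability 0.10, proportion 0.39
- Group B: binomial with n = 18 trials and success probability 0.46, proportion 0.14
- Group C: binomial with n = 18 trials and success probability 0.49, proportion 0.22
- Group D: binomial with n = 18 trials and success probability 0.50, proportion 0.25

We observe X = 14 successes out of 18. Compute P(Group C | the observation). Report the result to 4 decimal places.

Apply Bayes' rule: the posterior for each component is proportional to its prior times its likelihood at x.
Binomial probabilities:
  L_A = C(18,14)·0.10^14·0.90^4 = 3060·1e-14·0.6561 = 2.00767e-11
  L_B = C(18,14)·0.46^14·0.54^4 = 3060·1.89937e-05·0.0850306 = 0.00494204
  L_C = C(18,14)·0.49^14·0.51^4 = 3060·4.59987e-05·0.067652 = 0.00952242
  L_D = C(18,14)·0.50^14·0.50^4 = 3060·6.10352e-05·0.0625 = 0.011673
Weight by the priors:
  P(Z=A)·L_A = 0.39 × 2.00767e-11 = 7.8299e-12
  P(Z=B)·L_B = 0.14 × 0.00494204 = 0.000691885
  P(Z=C)·L_C = 0.22 × 0.00952242 = 0.00209493
  P(Z=D)·L_D = 0.25 × 0.011673 = 0.00291824
Marginal: 7.8299e-12 + 0.000691885 + 0.00209493 + 0.00291824 = 0.00570506
P(Group C | data) ≈ 0.3672

0.3672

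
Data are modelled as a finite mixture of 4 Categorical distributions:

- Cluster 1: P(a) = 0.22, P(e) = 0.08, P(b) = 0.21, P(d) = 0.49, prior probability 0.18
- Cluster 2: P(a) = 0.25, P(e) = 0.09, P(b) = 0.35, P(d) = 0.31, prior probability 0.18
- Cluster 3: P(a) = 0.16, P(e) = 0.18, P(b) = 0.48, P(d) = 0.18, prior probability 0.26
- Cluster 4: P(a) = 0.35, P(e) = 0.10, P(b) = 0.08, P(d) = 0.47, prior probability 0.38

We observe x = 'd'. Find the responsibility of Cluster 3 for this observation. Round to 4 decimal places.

0.1267

The responsibility of component k is w_k f_k(x) divided by Σ_j w_j f_j(x).
Component likelihoods at x = 'd':
  p_1 = P(d | comp) = 0.49
  p_2 = P(d | comp) = 0.31
  p_3 = P(d | comp) = 0.18
  p_4 = P(d | comp) = 0.47
Multiply by the mixture weights:
  w_1·p_1 = 0.18 × 0.49 = 0.0882
  w_2·p_2 = 0.18 × 0.31 = 0.0558
  w_3·p_3 = 0.26 × 0.18 = 0.0468
  w_4·p_4 = 0.38 × 0.47 = 0.1786
Denominator: 0.0882 + 0.0558 + 0.0468 + 0.1786 = 0.3694
P(Cluster 3 | the observation) = 0.0468 / 0.3694 ≈ 0.1267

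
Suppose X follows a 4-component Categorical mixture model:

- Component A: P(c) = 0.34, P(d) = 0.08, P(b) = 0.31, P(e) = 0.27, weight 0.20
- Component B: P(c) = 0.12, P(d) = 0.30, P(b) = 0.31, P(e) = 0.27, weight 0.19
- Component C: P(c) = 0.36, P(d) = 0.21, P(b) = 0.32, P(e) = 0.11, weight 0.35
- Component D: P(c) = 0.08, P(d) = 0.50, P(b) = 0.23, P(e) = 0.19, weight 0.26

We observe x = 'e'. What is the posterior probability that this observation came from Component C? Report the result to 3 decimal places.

P(component k | x) = π_k·f_k(x) / marginal(x), where marginal(x) = Σ_j π_j·f_j(x).
Component likelihoods at x = 'e':
  f_A = P(e | comp) = 0.27
  f_B = P(e | comp) = 0.27
  f_C = P(e | comp) = 0.11
  f_D = P(e | comp) = 0.19
Unnormalised posteriors:
  π_A·f_A = 0.20 × 0.27 = 0.054
  π_B·f_B = 0.19 × 0.27 = 0.0513
  π_C·f_C = 0.35 × 0.11 = 0.0385
  π_D·f_D = 0.26 × 0.19 = 0.0494
Marginal: 0.054 + 0.0513 + 0.0385 + 0.0494 = 0.1932
So the posterior for Component C is 0.0385 / 0.1932 ≈ 0.199.

0.199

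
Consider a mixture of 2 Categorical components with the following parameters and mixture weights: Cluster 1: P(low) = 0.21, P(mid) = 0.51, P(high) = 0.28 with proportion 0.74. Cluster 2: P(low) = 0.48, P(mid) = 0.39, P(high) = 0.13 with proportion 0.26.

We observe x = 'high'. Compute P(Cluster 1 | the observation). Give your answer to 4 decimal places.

0.8598

By Bayes' theorem, P(k | x) = π_k f_k(x) / Σ_j π_j f_j(x).
Categorical probabilities:
  L_1 = 0.28
  L_2 = 0.13
Prior × likelihood for each component:
  π_1·L_1 = 0.74 × 0.28 = 0.2072
  π_2·L_2 = 0.26 × 0.13 = 0.0338
Marginal: 0.2072 + 0.0338 = 0.241
So the posterior for Cluster 1 is 0.2072 / 0.241 ≈ 0.8598.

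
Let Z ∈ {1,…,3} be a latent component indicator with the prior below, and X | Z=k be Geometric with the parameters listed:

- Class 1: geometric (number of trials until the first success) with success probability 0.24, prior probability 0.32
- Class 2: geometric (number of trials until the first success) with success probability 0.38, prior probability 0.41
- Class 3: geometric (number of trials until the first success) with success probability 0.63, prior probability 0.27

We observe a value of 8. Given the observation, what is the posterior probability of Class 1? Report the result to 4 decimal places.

Apply Bayes' rule: the posterior for each component is proportional to its prior times its likelihood at x.
Evaluate each component's likelihood at the observed value:
  f_1 = 0.0351485
  f_2 = 0.0133821
  f_3 = 0.000598071
Prior × likelihood for each component:
  w_1·f_1 = 0.32 × 0.0351485 = 0.0112475
  w_2·f_2 = 0.41 × 0.0133821 = 0.00548668
  w_3·f_3 = 0.27 × 0.000598071 = 0.000161479
Denominator: 0.0112475 + 0.00548668 + 0.000161479 = 0.0168957
So the posterior for Class 1 is 0.0112475 / 0.0168957 ≈ 0.6657.

0.6657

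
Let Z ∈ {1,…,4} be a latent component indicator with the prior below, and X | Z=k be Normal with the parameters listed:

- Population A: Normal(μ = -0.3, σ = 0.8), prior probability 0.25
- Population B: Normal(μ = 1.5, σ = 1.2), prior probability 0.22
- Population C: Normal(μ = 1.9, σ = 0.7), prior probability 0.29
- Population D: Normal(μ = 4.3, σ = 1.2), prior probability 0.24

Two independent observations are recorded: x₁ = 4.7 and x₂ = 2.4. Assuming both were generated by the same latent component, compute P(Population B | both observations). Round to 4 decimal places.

The responsibility of component k is P(Z=k) f_k(x) divided by Σ_j P(Z=j) f_j(x).
Since both observations come from the same component, the likelihood for component k is f_k(x₁)·f_k(x₂).
  L_A = [1.6425e-09] × [0.0016764] = 2.75349e-12
  L_B = [0.00949666] × [0.250948] = 0.00238317
  L_C = [0.000191186] × [0.441593] = 8.44265e-05
  L_D = [0.314486] × [0.0949189] = 0.0298507
Multiply by the mixture weights:
  P(Z=A)·L_A = 0.25 × 2.75349e-12 = 6.88372e-13
  P(Z=B)·L_B = 0.22 × 0.00238317 = 0.000524296
  P(Z=C)·L_C = 0.29 × 8.44265e-05 = 2.44837e-05
  P(Z=D)·L_D = 0.24 × 0.0298507 = 0.00716416
Sum: 6.88372e-13 + 0.000524296 + 2.44837e-05 + 0.00716416 = 0.00771294
P(Population B | x₁,x₂) = 0.000524296 / 0.00771294 ≈ 0.0680

0.0680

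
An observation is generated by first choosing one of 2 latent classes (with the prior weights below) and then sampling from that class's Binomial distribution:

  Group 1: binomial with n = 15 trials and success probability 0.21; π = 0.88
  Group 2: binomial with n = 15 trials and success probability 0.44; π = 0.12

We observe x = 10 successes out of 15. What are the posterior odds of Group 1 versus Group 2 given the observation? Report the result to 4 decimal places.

Only the two components matter; the odds are (P(Z=i) f_i(x)) / (P(Z=j) f_j(x)).
Evaluate each component's likelihood at the observed value:
  f_1 = C(15,10)·0.21^10·0.79^5 = 3003·1.66799e-07·0.307706 = 0.000154129
  f_2 = C(15,10)·0.44^10·0.56^5 = 3003·0.000271974·0.0550732 = 0.0449803
0.000135633 / 0.00539763 ≈ 0.0251

0.0251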